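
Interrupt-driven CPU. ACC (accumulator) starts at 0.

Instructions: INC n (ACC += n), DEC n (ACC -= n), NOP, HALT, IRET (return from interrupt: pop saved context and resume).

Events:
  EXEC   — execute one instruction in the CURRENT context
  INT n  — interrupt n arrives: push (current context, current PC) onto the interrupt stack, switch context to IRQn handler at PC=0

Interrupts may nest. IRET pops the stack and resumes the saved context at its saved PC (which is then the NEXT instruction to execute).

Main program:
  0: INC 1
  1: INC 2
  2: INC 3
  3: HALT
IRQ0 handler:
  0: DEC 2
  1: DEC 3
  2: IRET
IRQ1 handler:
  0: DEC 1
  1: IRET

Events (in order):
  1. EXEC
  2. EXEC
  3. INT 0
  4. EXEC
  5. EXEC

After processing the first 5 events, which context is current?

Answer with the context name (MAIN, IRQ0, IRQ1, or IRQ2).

Event 1 (EXEC): [MAIN] PC=0: INC 1 -> ACC=1
Event 2 (EXEC): [MAIN] PC=1: INC 2 -> ACC=3
Event 3 (INT 0): INT 0 arrives: push (MAIN, PC=2), enter IRQ0 at PC=0 (depth now 1)
Event 4 (EXEC): [IRQ0] PC=0: DEC 2 -> ACC=1
Event 5 (EXEC): [IRQ0] PC=1: DEC 3 -> ACC=-2

Answer: IRQ0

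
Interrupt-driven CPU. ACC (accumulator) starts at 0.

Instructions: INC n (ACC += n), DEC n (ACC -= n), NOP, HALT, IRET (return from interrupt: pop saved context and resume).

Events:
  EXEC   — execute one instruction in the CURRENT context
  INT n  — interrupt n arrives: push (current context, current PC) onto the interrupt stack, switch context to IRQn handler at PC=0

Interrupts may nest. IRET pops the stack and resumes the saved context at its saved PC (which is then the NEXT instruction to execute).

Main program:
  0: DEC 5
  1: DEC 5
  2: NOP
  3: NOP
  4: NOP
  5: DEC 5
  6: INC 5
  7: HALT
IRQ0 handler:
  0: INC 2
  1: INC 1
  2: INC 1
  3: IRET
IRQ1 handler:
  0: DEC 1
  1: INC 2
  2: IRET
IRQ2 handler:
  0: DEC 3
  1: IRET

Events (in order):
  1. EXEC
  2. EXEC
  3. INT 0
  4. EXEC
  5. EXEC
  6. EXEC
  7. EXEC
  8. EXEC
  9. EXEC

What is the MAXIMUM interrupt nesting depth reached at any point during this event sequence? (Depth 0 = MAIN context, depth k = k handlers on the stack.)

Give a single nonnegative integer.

Event 1 (EXEC): [MAIN] PC=0: DEC 5 -> ACC=-5 [depth=0]
Event 2 (EXEC): [MAIN] PC=1: DEC 5 -> ACC=-10 [depth=0]
Event 3 (INT 0): INT 0 arrives: push (MAIN, PC=2), enter IRQ0 at PC=0 (depth now 1) [depth=1]
Event 4 (EXEC): [IRQ0] PC=0: INC 2 -> ACC=-8 [depth=1]
Event 5 (EXEC): [IRQ0] PC=1: INC 1 -> ACC=-7 [depth=1]
Event 6 (EXEC): [IRQ0] PC=2: INC 1 -> ACC=-6 [depth=1]
Event 7 (EXEC): [IRQ0] PC=3: IRET -> resume MAIN at PC=2 (depth now 0) [depth=0]
Event 8 (EXEC): [MAIN] PC=2: NOP [depth=0]
Event 9 (EXEC): [MAIN] PC=3: NOP [depth=0]
Max depth observed: 1

Answer: 1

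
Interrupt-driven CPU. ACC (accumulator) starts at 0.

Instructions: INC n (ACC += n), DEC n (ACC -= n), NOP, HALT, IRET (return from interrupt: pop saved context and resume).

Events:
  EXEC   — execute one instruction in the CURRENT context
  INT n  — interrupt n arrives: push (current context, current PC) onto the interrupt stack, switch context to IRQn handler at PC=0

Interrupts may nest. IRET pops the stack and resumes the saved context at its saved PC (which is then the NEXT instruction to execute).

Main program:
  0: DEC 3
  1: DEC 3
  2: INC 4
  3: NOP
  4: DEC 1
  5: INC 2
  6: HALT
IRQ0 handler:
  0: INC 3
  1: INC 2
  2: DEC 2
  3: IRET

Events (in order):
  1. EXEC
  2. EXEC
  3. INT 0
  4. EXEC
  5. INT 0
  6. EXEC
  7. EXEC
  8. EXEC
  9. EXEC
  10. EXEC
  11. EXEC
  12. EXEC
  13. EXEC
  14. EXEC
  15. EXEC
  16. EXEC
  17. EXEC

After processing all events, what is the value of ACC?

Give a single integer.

Answer: 5

Derivation:
Event 1 (EXEC): [MAIN] PC=0: DEC 3 -> ACC=-3
Event 2 (EXEC): [MAIN] PC=1: DEC 3 -> ACC=-6
Event 3 (INT 0): INT 0 arrives: push (MAIN, PC=2), enter IRQ0 at PC=0 (depth now 1)
Event 4 (EXEC): [IRQ0] PC=0: INC 3 -> ACC=-3
Event 5 (INT 0): INT 0 arrives: push (IRQ0, PC=1), enter IRQ0 at PC=0 (depth now 2)
Event 6 (EXEC): [IRQ0] PC=0: INC 3 -> ACC=0
Event 7 (EXEC): [IRQ0] PC=1: INC 2 -> ACC=2
Event 8 (EXEC): [IRQ0] PC=2: DEC 2 -> ACC=0
Event 9 (EXEC): [IRQ0] PC=3: IRET -> resume IRQ0 at PC=1 (depth now 1)
Event 10 (EXEC): [IRQ0] PC=1: INC 2 -> ACC=2
Event 11 (EXEC): [IRQ0] PC=2: DEC 2 -> ACC=0
Event 12 (EXEC): [IRQ0] PC=3: IRET -> resume MAIN at PC=2 (depth now 0)
Event 13 (EXEC): [MAIN] PC=2: INC 4 -> ACC=4
Event 14 (EXEC): [MAIN] PC=3: NOP
Event 15 (EXEC): [MAIN] PC=4: DEC 1 -> ACC=3
Event 16 (EXEC): [MAIN] PC=5: INC 2 -> ACC=5
Event 17 (EXEC): [MAIN] PC=6: HALT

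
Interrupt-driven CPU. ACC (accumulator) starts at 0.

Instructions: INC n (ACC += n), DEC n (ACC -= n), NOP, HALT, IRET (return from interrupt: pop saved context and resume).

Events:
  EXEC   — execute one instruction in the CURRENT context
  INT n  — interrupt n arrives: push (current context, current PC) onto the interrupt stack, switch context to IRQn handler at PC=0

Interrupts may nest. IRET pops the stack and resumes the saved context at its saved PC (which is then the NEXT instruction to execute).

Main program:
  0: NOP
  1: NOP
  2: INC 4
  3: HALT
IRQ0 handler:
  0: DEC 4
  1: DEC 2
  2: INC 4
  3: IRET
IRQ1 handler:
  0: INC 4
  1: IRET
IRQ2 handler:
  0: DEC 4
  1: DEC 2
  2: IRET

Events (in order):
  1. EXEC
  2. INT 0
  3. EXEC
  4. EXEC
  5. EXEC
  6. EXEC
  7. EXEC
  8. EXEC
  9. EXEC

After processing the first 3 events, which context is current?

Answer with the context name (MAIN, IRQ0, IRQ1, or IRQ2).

Event 1 (EXEC): [MAIN] PC=0: NOP
Event 2 (INT 0): INT 0 arrives: push (MAIN, PC=1), enter IRQ0 at PC=0 (depth now 1)
Event 3 (EXEC): [IRQ0] PC=0: DEC 4 -> ACC=-4

Answer: IRQ0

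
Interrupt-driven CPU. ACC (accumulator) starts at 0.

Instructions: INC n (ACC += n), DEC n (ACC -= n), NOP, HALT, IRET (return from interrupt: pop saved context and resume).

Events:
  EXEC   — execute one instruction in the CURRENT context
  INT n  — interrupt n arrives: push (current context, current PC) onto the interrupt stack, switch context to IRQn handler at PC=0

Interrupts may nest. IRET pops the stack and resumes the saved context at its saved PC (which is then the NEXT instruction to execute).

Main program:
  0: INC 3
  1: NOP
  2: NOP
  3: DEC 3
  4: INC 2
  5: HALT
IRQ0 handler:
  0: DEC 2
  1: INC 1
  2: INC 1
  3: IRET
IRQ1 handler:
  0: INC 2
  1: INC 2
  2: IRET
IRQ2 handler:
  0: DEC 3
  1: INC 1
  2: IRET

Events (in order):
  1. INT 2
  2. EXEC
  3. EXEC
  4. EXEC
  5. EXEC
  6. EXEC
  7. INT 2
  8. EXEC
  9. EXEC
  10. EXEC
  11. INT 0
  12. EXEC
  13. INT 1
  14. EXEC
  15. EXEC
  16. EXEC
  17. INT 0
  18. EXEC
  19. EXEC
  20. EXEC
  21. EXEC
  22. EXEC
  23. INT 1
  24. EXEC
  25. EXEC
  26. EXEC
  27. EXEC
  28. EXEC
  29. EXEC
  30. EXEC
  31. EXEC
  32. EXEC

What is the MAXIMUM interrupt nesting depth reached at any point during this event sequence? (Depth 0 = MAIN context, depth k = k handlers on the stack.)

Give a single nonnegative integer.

Answer: 2

Derivation:
Event 1 (INT 2): INT 2 arrives: push (MAIN, PC=0), enter IRQ2 at PC=0 (depth now 1) [depth=1]
Event 2 (EXEC): [IRQ2] PC=0: DEC 3 -> ACC=-3 [depth=1]
Event 3 (EXEC): [IRQ2] PC=1: INC 1 -> ACC=-2 [depth=1]
Event 4 (EXEC): [IRQ2] PC=2: IRET -> resume MAIN at PC=0 (depth now 0) [depth=0]
Event 5 (EXEC): [MAIN] PC=0: INC 3 -> ACC=1 [depth=0]
Event 6 (EXEC): [MAIN] PC=1: NOP [depth=0]
Event 7 (INT 2): INT 2 arrives: push (MAIN, PC=2), enter IRQ2 at PC=0 (depth now 1) [depth=1]
Event 8 (EXEC): [IRQ2] PC=0: DEC 3 -> ACC=-2 [depth=1]
Event 9 (EXEC): [IRQ2] PC=1: INC 1 -> ACC=-1 [depth=1]
Event 10 (EXEC): [IRQ2] PC=2: IRET -> resume MAIN at PC=2 (depth now 0) [depth=0]
Event 11 (INT 0): INT 0 arrives: push (MAIN, PC=2), enter IRQ0 at PC=0 (depth now 1) [depth=1]
Event 12 (EXEC): [IRQ0] PC=0: DEC 2 -> ACC=-3 [depth=1]
Event 13 (INT 1): INT 1 arrives: push (IRQ0, PC=1), enter IRQ1 at PC=0 (depth now 2) [depth=2]
Event 14 (EXEC): [IRQ1] PC=0: INC 2 -> ACC=-1 [depth=2]
Event 15 (EXEC): [IRQ1] PC=1: INC 2 -> ACC=1 [depth=2]
Event 16 (EXEC): [IRQ1] PC=2: IRET -> resume IRQ0 at PC=1 (depth now 1) [depth=1]
Event 17 (INT 0): INT 0 arrives: push (IRQ0, PC=1), enter IRQ0 at PC=0 (depth now 2) [depth=2]
Event 18 (EXEC): [IRQ0] PC=0: DEC 2 -> ACC=-1 [depth=2]
Event 19 (EXEC): [IRQ0] PC=1: INC 1 -> ACC=0 [depth=2]
Event 20 (EXEC): [IRQ0] PC=2: INC 1 -> ACC=1 [depth=2]
Event 21 (EXEC): [IRQ0] PC=3: IRET -> resume IRQ0 at PC=1 (depth now 1) [depth=1]
Event 22 (EXEC): [IRQ0] PC=1: INC 1 -> ACC=2 [depth=1]
Event 23 (INT 1): INT 1 arrives: push (IRQ0, PC=2), enter IRQ1 at PC=0 (depth now 2) [depth=2]
Event 24 (EXEC): [IRQ1] PC=0: INC 2 -> ACC=4 [depth=2]
Event 25 (EXEC): [IRQ1] PC=1: INC 2 -> ACC=6 [depth=2]
Event 26 (EXEC): [IRQ1] PC=2: IRET -> resume IRQ0 at PC=2 (depth now 1) [depth=1]
Event 27 (EXEC): [IRQ0] PC=2: INC 1 -> ACC=7 [depth=1]
Event 28 (EXEC): [IRQ0] PC=3: IRET -> resume MAIN at PC=2 (depth now 0) [depth=0]
Event 29 (EXEC): [MAIN] PC=2: NOP [depth=0]
Event 30 (EXEC): [MAIN] PC=3: DEC 3 -> ACC=4 [depth=0]
Event 31 (EXEC): [MAIN] PC=4: INC 2 -> ACC=6 [depth=0]
Event 32 (EXEC): [MAIN] PC=5: HALT [depth=0]
Max depth observed: 2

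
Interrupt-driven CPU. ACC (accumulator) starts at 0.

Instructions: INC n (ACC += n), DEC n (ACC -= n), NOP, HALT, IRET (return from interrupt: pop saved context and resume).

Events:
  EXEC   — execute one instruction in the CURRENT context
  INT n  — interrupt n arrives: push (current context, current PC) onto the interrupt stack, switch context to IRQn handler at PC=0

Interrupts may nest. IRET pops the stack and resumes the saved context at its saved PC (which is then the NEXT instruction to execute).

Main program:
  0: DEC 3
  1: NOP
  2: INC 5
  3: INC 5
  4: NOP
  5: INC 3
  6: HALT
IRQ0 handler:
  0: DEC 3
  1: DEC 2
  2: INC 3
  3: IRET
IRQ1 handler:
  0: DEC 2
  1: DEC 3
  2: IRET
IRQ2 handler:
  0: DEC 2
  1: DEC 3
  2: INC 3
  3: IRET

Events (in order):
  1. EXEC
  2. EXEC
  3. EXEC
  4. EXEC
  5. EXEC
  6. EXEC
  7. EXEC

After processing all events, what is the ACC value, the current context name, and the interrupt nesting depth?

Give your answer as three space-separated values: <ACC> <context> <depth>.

Answer: 10 MAIN 0

Derivation:
Event 1 (EXEC): [MAIN] PC=0: DEC 3 -> ACC=-3
Event 2 (EXEC): [MAIN] PC=1: NOP
Event 3 (EXEC): [MAIN] PC=2: INC 5 -> ACC=2
Event 4 (EXEC): [MAIN] PC=3: INC 5 -> ACC=7
Event 5 (EXEC): [MAIN] PC=4: NOP
Event 6 (EXEC): [MAIN] PC=5: INC 3 -> ACC=10
Event 7 (EXEC): [MAIN] PC=6: HALT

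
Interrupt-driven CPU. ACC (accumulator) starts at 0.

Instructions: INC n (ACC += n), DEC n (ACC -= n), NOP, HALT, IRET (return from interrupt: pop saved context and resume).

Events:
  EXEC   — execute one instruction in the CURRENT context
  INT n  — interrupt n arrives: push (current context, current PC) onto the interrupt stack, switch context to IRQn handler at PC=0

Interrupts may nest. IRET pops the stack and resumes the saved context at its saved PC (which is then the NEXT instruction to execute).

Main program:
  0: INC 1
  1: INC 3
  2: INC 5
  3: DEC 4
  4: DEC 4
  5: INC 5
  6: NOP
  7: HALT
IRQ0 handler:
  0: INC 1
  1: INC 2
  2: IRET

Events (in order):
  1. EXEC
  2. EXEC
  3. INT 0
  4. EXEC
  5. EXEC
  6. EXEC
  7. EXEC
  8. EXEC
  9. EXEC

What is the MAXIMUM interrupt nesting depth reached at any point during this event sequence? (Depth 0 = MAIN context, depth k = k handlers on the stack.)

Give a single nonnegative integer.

Answer: 1

Derivation:
Event 1 (EXEC): [MAIN] PC=0: INC 1 -> ACC=1 [depth=0]
Event 2 (EXEC): [MAIN] PC=1: INC 3 -> ACC=4 [depth=0]
Event 3 (INT 0): INT 0 arrives: push (MAIN, PC=2), enter IRQ0 at PC=0 (depth now 1) [depth=1]
Event 4 (EXEC): [IRQ0] PC=0: INC 1 -> ACC=5 [depth=1]
Event 5 (EXEC): [IRQ0] PC=1: INC 2 -> ACC=7 [depth=1]
Event 6 (EXEC): [IRQ0] PC=2: IRET -> resume MAIN at PC=2 (depth now 0) [depth=0]
Event 7 (EXEC): [MAIN] PC=2: INC 5 -> ACC=12 [depth=0]
Event 8 (EXEC): [MAIN] PC=3: DEC 4 -> ACC=8 [depth=0]
Event 9 (EXEC): [MAIN] PC=4: DEC 4 -> ACC=4 [depth=0]
Max depth observed: 1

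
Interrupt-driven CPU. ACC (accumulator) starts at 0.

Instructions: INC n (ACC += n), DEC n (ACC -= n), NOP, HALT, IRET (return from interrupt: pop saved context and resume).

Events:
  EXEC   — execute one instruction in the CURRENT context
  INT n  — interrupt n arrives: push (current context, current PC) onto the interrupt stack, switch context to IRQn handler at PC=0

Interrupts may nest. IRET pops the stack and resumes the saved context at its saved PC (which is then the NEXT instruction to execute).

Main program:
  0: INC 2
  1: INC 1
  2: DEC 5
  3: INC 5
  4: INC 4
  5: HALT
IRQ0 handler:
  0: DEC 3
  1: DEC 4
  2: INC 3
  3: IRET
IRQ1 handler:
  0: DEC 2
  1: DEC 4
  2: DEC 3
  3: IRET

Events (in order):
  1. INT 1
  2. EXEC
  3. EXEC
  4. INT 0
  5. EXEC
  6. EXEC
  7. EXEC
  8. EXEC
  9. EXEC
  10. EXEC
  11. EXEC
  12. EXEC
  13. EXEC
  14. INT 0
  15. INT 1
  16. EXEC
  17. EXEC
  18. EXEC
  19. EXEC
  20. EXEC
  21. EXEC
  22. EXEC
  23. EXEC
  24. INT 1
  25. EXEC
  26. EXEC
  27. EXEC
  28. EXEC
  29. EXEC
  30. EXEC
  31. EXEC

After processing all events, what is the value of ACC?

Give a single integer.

Event 1 (INT 1): INT 1 arrives: push (MAIN, PC=0), enter IRQ1 at PC=0 (depth now 1)
Event 2 (EXEC): [IRQ1] PC=0: DEC 2 -> ACC=-2
Event 3 (EXEC): [IRQ1] PC=1: DEC 4 -> ACC=-6
Event 4 (INT 0): INT 0 arrives: push (IRQ1, PC=2), enter IRQ0 at PC=0 (depth now 2)
Event 5 (EXEC): [IRQ0] PC=0: DEC 3 -> ACC=-9
Event 6 (EXEC): [IRQ0] PC=1: DEC 4 -> ACC=-13
Event 7 (EXEC): [IRQ0] PC=2: INC 3 -> ACC=-10
Event 8 (EXEC): [IRQ0] PC=3: IRET -> resume IRQ1 at PC=2 (depth now 1)
Event 9 (EXEC): [IRQ1] PC=2: DEC 3 -> ACC=-13
Event 10 (EXEC): [IRQ1] PC=3: IRET -> resume MAIN at PC=0 (depth now 0)
Event 11 (EXEC): [MAIN] PC=0: INC 2 -> ACC=-11
Event 12 (EXEC): [MAIN] PC=1: INC 1 -> ACC=-10
Event 13 (EXEC): [MAIN] PC=2: DEC 5 -> ACC=-15
Event 14 (INT 0): INT 0 arrives: push (MAIN, PC=3), enter IRQ0 at PC=0 (depth now 1)
Event 15 (INT 1): INT 1 arrives: push (IRQ0, PC=0), enter IRQ1 at PC=0 (depth now 2)
Event 16 (EXEC): [IRQ1] PC=0: DEC 2 -> ACC=-17
Event 17 (EXEC): [IRQ1] PC=1: DEC 4 -> ACC=-21
Event 18 (EXEC): [IRQ1] PC=2: DEC 3 -> ACC=-24
Event 19 (EXEC): [IRQ1] PC=3: IRET -> resume IRQ0 at PC=0 (depth now 1)
Event 20 (EXEC): [IRQ0] PC=0: DEC 3 -> ACC=-27
Event 21 (EXEC): [IRQ0] PC=1: DEC 4 -> ACC=-31
Event 22 (EXEC): [IRQ0] PC=2: INC 3 -> ACC=-28
Event 23 (EXEC): [IRQ0] PC=3: IRET -> resume MAIN at PC=3 (depth now 0)
Event 24 (INT 1): INT 1 arrives: push (MAIN, PC=3), enter IRQ1 at PC=0 (depth now 1)
Event 25 (EXEC): [IRQ1] PC=0: DEC 2 -> ACC=-30
Event 26 (EXEC): [IRQ1] PC=1: DEC 4 -> ACC=-34
Event 27 (EXEC): [IRQ1] PC=2: DEC 3 -> ACC=-37
Event 28 (EXEC): [IRQ1] PC=3: IRET -> resume MAIN at PC=3 (depth now 0)
Event 29 (EXEC): [MAIN] PC=3: INC 5 -> ACC=-32
Event 30 (EXEC): [MAIN] PC=4: INC 4 -> ACC=-28
Event 31 (EXEC): [MAIN] PC=5: HALT

Answer: -28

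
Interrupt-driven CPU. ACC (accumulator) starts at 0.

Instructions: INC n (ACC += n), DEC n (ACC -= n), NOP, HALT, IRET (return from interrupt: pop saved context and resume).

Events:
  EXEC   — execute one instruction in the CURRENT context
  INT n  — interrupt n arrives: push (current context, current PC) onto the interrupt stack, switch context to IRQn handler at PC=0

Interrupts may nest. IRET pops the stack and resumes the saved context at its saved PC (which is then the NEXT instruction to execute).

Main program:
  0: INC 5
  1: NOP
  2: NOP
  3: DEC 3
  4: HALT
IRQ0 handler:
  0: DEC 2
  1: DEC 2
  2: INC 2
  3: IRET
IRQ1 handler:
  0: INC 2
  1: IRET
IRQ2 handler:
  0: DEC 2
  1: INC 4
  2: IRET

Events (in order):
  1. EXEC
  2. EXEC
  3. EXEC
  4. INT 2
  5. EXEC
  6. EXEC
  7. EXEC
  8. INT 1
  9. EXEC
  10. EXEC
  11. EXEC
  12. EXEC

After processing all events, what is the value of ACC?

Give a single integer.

Answer: 6

Derivation:
Event 1 (EXEC): [MAIN] PC=0: INC 5 -> ACC=5
Event 2 (EXEC): [MAIN] PC=1: NOP
Event 3 (EXEC): [MAIN] PC=2: NOP
Event 4 (INT 2): INT 2 arrives: push (MAIN, PC=3), enter IRQ2 at PC=0 (depth now 1)
Event 5 (EXEC): [IRQ2] PC=0: DEC 2 -> ACC=3
Event 6 (EXEC): [IRQ2] PC=1: INC 4 -> ACC=7
Event 7 (EXEC): [IRQ2] PC=2: IRET -> resume MAIN at PC=3 (depth now 0)
Event 8 (INT 1): INT 1 arrives: push (MAIN, PC=3), enter IRQ1 at PC=0 (depth now 1)
Event 9 (EXEC): [IRQ1] PC=0: INC 2 -> ACC=9
Event 10 (EXEC): [IRQ1] PC=1: IRET -> resume MAIN at PC=3 (depth now 0)
Event 11 (EXEC): [MAIN] PC=3: DEC 3 -> ACC=6
Event 12 (EXEC): [MAIN] PC=4: HALT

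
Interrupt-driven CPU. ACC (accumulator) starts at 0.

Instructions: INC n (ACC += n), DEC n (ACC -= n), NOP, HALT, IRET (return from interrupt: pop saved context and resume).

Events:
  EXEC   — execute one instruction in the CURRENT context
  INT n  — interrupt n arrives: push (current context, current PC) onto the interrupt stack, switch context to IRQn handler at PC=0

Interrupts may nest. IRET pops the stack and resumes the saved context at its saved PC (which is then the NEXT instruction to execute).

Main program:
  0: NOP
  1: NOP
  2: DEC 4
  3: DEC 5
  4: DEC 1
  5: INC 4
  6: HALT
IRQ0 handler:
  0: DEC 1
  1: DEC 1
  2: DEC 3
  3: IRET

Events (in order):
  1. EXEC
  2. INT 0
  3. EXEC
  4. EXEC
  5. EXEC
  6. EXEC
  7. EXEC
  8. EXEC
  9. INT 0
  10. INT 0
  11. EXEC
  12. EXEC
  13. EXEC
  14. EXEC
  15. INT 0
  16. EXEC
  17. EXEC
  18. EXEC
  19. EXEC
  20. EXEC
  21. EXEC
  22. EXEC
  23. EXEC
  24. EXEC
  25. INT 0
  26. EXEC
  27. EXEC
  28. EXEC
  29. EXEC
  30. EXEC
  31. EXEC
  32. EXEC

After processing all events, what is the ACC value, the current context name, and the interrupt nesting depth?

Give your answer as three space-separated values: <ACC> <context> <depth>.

Answer: -31 MAIN 0

Derivation:
Event 1 (EXEC): [MAIN] PC=0: NOP
Event 2 (INT 0): INT 0 arrives: push (MAIN, PC=1), enter IRQ0 at PC=0 (depth now 1)
Event 3 (EXEC): [IRQ0] PC=0: DEC 1 -> ACC=-1
Event 4 (EXEC): [IRQ0] PC=1: DEC 1 -> ACC=-2
Event 5 (EXEC): [IRQ0] PC=2: DEC 3 -> ACC=-5
Event 6 (EXEC): [IRQ0] PC=3: IRET -> resume MAIN at PC=1 (depth now 0)
Event 7 (EXEC): [MAIN] PC=1: NOP
Event 8 (EXEC): [MAIN] PC=2: DEC 4 -> ACC=-9
Event 9 (INT 0): INT 0 arrives: push (MAIN, PC=3), enter IRQ0 at PC=0 (depth now 1)
Event 10 (INT 0): INT 0 arrives: push (IRQ0, PC=0), enter IRQ0 at PC=0 (depth now 2)
Event 11 (EXEC): [IRQ0] PC=0: DEC 1 -> ACC=-10
Event 12 (EXEC): [IRQ0] PC=1: DEC 1 -> ACC=-11
Event 13 (EXEC): [IRQ0] PC=2: DEC 3 -> ACC=-14
Event 14 (EXEC): [IRQ0] PC=3: IRET -> resume IRQ0 at PC=0 (depth now 1)
Event 15 (INT 0): INT 0 arrives: push (IRQ0, PC=0), enter IRQ0 at PC=0 (depth now 2)
Event 16 (EXEC): [IRQ0] PC=0: DEC 1 -> ACC=-15
Event 17 (EXEC): [IRQ0] PC=1: DEC 1 -> ACC=-16
Event 18 (EXEC): [IRQ0] PC=2: DEC 3 -> ACC=-19
Event 19 (EXEC): [IRQ0] PC=3: IRET -> resume IRQ0 at PC=0 (depth now 1)
Event 20 (EXEC): [IRQ0] PC=0: DEC 1 -> ACC=-20
Event 21 (EXEC): [IRQ0] PC=1: DEC 1 -> ACC=-21
Event 22 (EXEC): [IRQ0] PC=2: DEC 3 -> ACC=-24
Event 23 (EXEC): [IRQ0] PC=3: IRET -> resume MAIN at PC=3 (depth now 0)
Event 24 (EXEC): [MAIN] PC=3: DEC 5 -> ACC=-29
Event 25 (INT 0): INT 0 arrives: push (MAIN, PC=4), enter IRQ0 at PC=0 (depth now 1)
Event 26 (EXEC): [IRQ0] PC=0: DEC 1 -> ACC=-30
Event 27 (EXEC): [IRQ0] PC=1: DEC 1 -> ACC=-31
Event 28 (EXEC): [IRQ0] PC=2: DEC 3 -> ACC=-34
Event 29 (EXEC): [IRQ0] PC=3: IRET -> resume MAIN at PC=4 (depth now 0)
Event 30 (EXEC): [MAIN] PC=4: DEC 1 -> ACC=-35
Event 31 (EXEC): [MAIN] PC=5: INC 4 -> ACC=-31
Event 32 (EXEC): [MAIN] PC=6: HALT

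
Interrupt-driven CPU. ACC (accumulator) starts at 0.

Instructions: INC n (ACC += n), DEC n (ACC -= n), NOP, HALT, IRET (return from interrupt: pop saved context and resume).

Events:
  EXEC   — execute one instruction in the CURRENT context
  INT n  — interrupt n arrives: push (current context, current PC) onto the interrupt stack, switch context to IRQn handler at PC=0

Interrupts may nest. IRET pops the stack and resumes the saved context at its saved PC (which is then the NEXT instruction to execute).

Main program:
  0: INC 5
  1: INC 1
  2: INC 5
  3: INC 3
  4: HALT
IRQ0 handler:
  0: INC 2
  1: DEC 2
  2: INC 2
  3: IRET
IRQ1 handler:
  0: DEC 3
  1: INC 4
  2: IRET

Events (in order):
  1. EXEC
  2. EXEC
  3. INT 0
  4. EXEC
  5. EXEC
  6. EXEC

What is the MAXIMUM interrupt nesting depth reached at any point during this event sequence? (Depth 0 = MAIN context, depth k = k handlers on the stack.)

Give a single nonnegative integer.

Event 1 (EXEC): [MAIN] PC=0: INC 5 -> ACC=5 [depth=0]
Event 2 (EXEC): [MAIN] PC=1: INC 1 -> ACC=6 [depth=0]
Event 3 (INT 0): INT 0 arrives: push (MAIN, PC=2), enter IRQ0 at PC=0 (depth now 1) [depth=1]
Event 4 (EXEC): [IRQ0] PC=0: INC 2 -> ACC=8 [depth=1]
Event 5 (EXEC): [IRQ0] PC=1: DEC 2 -> ACC=6 [depth=1]
Event 6 (EXEC): [IRQ0] PC=2: INC 2 -> ACC=8 [depth=1]
Max depth observed: 1

Answer: 1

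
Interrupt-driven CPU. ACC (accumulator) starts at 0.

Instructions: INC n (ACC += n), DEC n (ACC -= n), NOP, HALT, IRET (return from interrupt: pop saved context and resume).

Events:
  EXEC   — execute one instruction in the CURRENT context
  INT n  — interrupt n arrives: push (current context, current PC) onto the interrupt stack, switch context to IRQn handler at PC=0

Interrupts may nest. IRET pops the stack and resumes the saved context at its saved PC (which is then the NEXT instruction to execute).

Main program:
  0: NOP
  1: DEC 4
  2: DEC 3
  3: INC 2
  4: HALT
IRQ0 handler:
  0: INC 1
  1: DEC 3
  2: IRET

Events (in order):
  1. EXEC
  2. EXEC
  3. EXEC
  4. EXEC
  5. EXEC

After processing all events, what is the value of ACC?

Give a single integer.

Answer: -5

Derivation:
Event 1 (EXEC): [MAIN] PC=0: NOP
Event 2 (EXEC): [MAIN] PC=1: DEC 4 -> ACC=-4
Event 3 (EXEC): [MAIN] PC=2: DEC 3 -> ACC=-7
Event 4 (EXEC): [MAIN] PC=3: INC 2 -> ACC=-5
Event 5 (EXEC): [MAIN] PC=4: HALT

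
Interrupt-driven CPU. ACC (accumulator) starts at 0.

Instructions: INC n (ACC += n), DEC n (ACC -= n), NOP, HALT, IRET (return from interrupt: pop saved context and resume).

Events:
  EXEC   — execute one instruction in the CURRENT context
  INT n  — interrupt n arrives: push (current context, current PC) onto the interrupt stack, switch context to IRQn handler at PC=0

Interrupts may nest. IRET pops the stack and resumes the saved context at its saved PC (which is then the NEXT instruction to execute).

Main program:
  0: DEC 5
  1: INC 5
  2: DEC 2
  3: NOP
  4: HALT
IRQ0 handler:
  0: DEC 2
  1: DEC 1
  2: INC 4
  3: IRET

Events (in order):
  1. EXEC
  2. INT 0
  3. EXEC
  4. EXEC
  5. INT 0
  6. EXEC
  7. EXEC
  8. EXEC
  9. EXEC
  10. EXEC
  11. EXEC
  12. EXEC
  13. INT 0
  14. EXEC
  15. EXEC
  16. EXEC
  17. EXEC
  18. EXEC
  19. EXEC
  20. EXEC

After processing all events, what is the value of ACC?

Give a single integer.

Answer: 1

Derivation:
Event 1 (EXEC): [MAIN] PC=0: DEC 5 -> ACC=-5
Event 2 (INT 0): INT 0 arrives: push (MAIN, PC=1), enter IRQ0 at PC=0 (depth now 1)
Event 3 (EXEC): [IRQ0] PC=0: DEC 2 -> ACC=-7
Event 4 (EXEC): [IRQ0] PC=1: DEC 1 -> ACC=-8
Event 5 (INT 0): INT 0 arrives: push (IRQ0, PC=2), enter IRQ0 at PC=0 (depth now 2)
Event 6 (EXEC): [IRQ0] PC=0: DEC 2 -> ACC=-10
Event 7 (EXEC): [IRQ0] PC=1: DEC 1 -> ACC=-11
Event 8 (EXEC): [IRQ0] PC=2: INC 4 -> ACC=-7
Event 9 (EXEC): [IRQ0] PC=3: IRET -> resume IRQ0 at PC=2 (depth now 1)
Event 10 (EXEC): [IRQ0] PC=2: INC 4 -> ACC=-3
Event 11 (EXEC): [IRQ0] PC=3: IRET -> resume MAIN at PC=1 (depth now 0)
Event 12 (EXEC): [MAIN] PC=1: INC 5 -> ACC=2
Event 13 (INT 0): INT 0 arrives: push (MAIN, PC=2), enter IRQ0 at PC=0 (depth now 1)
Event 14 (EXEC): [IRQ0] PC=0: DEC 2 -> ACC=0
Event 15 (EXEC): [IRQ0] PC=1: DEC 1 -> ACC=-1
Event 16 (EXEC): [IRQ0] PC=2: INC 4 -> ACC=3
Event 17 (EXEC): [IRQ0] PC=3: IRET -> resume MAIN at PC=2 (depth now 0)
Event 18 (EXEC): [MAIN] PC=2: DEC 2 -> ACC=1
Event 19 (EXEC): [MAIN] PC=3: NOP
Event 20 (EXEC): [MAIN] PC=4: HALT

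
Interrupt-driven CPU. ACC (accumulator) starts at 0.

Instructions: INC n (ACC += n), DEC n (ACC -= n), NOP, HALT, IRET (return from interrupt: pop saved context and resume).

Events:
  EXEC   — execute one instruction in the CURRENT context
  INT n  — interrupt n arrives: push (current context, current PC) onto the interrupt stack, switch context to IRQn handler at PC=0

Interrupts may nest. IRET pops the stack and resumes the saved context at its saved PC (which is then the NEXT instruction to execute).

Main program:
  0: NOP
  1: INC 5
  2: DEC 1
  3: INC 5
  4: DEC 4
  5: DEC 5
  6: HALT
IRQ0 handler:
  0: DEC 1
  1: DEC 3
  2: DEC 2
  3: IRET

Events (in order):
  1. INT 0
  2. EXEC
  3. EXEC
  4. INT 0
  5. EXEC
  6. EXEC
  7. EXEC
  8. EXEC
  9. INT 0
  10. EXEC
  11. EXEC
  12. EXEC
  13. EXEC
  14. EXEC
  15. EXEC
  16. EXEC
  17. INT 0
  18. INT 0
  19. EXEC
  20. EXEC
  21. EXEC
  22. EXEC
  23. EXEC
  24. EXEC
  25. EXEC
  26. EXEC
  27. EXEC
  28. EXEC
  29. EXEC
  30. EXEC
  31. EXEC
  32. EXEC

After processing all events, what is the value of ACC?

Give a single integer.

Event 1 (INT 0): INT 0 arrives: push (MAIN, PC=0), enter IRQ0 at PC=0 (depth now 1)
Event 2 (EXEC): [IRQ0] PC=0: DEC 1 -> ACC=-1
Event 3 (EXEC): [IRQ0] PC=1: DEC 3 -> ACC=-4
Event 4 (INT 0): INT 0 arrives: push (IRQ0, PC=2), enter IRQ0 at PC=0 (depth now 2)
Event 5 (EXEC): [IRQ0] PC=0: DEC 1 -> ACC=-5
Event 6 (EXEC): [IRQ0] PC=1: DEC 3 -> ACC=-8
Event 7 (EXEC): [IRQ0] PC=2: DEC 2 -> ACC=-10
Event 8 (EXEC): [IRQ0] PC=3: IRET -> resume IRQ0 at PC=2 (depth now 1)
Event 9 (INT 0): INT 0 arrives: push (IRQ0, PC=2), enter IRQ0 at PC=0 (depth now 2)
Event 10 (EXEC): [IRQ0] PC=0: DEC 1 -> ACC=-11
Event 11 (EXEC): [IRQ0] PC=1: DEC 3 -> ACC=-14
Event 12 (EXEC): [IRQ0] PC=2: DEC 2 -> ACC=-16
Event 13 (EXEC): [IRQ0] PC=3: IRET -> resume IRQ0 at PC=2 (depth now 1)
Event 14 (EXEC): [IRQ0] PC=2: DEC 2 -> ACC=-18
Event 15 (EXEC): [IRQ0] PC=3: IRET -> resume MAIN at PC=0 (depth now 0)
Event 16 (EXEC): [MAIN] PC=0: NOP
Event 17 (INT 0): INT 0 arrives: push (MAIN, PC=1), enter IRQ0 at PC=0 (depth now 1)
Event 18 (INT 0): INT 0 arrives: push (IRQ0, PC=0), enter IRQ0 at PC=0 (depth now 2)
Event 19 (EXEC): [IRQ0] PC=0: DEC 1 -> ACC=-19
Event 20 (EXEC): [IRQ0] PC=1: DEC 3 -> ACC=-22
Event 21 (EXEC): [IRQ0] PC=2: DEC 2 -> ACC=-24
Event 22 (EXEC): [IRQ0] PC=3: IRET -> resume IRQ0 at PC=0 (depth now 1)
Event 23 (EXEC): [IRQ0] PC=0: DEC 1 -> ACC=-25
Event 24 (EXEC): [IRQ0] PC=1: DEC 3 -> ACC=-28
Event 25 (EXEC): [IRQ0] PC=2: DEC 2 -> ACC=-30
Event 26 (EXEC): [IRQ0] PC=3: IRET -> resume MAIN at PC=1 (depth now 0)
Event 27 (EXEC): [MAIN] PC=1: INC 5 -> ACC=-25
Event 28 (EXEC): [MAIN] PC=2: DEC 1 -> ACC=-26
Event 29 (EXEC): [MAIN] PC=3: INC 5 -> ACC=-21
Event 30 (EXEC): [MAIN] PC=4: DEC 4 -> ACC=-25
Event 31 (EXEC): [MAIN] PC=5: DEC 5 -> ACC=-30
Event 32 (EXEC): [MAIN] PC=6: HALT

Answer: -30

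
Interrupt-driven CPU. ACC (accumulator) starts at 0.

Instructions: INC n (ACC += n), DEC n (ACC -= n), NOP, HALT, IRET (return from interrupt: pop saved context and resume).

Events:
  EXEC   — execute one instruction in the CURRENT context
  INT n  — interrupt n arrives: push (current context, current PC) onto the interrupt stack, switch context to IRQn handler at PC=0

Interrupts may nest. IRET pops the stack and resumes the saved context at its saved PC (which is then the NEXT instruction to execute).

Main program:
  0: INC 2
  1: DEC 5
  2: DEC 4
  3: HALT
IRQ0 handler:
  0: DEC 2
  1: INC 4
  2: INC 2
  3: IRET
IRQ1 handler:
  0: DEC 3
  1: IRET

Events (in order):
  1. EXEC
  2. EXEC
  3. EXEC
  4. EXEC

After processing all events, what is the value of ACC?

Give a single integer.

Event 1 (EXEC): [MAIN] PC=0: INC 2 -> ACC=2
Event 2 (EXEC): [MAIN] PC=1: DEC 5 -> ACC=-3
Event 3 (EXEC): [MAIN] PC=2: DEC 4 -> ACC=-7
Event 4 (EXEC): [MAIN] PC=3: HALT

Answer: -7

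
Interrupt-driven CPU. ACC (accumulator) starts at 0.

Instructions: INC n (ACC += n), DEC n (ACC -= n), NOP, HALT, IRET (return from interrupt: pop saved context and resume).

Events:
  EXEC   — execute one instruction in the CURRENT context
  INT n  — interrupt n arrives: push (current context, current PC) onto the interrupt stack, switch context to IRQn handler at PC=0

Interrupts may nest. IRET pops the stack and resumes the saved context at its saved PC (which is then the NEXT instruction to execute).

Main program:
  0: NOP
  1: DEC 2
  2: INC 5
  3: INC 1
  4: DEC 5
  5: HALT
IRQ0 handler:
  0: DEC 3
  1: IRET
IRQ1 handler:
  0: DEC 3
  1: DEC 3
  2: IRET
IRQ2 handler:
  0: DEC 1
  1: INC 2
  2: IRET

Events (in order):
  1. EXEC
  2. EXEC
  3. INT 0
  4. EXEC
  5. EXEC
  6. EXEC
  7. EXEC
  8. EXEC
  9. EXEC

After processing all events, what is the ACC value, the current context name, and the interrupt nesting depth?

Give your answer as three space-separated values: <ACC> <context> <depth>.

Answer: -4 MAIN 0

Derivation:
Event 1 (EXEC): [MAIN] PC=0: NOP
Event 2 (EXEC): [MAIN] PC=1: DEC 2 -> ACC=-2
Event 3 (INT 0): INT 0 arrives: push (MAIN, PC=2), enter IRQ0 at PC=0 (depth now 1)
Event 4 (EXEC): [IRQ0] PC=0: DEC 3 -> ACC=-5
Event 5 (EXEC): [IRQ0] PC=1: IRET -> resume MAIN at PC=2 (depth now 0)
Event 6 (EXEC): [MAIN] PC=2: INC 5 -> ACC=0
Event 7 (EXEC): [MAIN] PC=3: INC 1 -> ACC=1
Event 8 (EXEC): [MAIN] PC=4: DEC 5 -> ACC=-4
Event 9 (EXEC): [MAIN] PC=5: HALT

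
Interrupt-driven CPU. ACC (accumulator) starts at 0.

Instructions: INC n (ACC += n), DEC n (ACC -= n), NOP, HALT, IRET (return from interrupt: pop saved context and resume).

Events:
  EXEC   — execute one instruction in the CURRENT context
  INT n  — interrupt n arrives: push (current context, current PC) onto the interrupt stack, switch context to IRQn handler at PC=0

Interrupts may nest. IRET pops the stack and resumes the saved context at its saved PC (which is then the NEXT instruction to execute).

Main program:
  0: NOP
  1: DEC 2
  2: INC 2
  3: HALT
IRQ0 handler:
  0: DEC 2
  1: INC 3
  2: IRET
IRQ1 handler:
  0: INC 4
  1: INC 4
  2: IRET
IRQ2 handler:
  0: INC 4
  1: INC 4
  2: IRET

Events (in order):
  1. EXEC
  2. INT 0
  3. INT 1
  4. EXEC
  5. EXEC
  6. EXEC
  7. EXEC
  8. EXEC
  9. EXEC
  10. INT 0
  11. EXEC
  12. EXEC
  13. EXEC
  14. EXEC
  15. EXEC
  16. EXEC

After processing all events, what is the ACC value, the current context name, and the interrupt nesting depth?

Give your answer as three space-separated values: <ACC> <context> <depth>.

Answer: 10 MAIN 0

Derivation:
Event 1 (EXEC): [MAIN] PC=0: NOP
Event 2 (INT 0): INT 0 arrives: push (MAIN, PC=1), enter IRQ0 at PC=0 (depth now 1)
Event 3 (INT 1): INT 1 arrives: push (IRQ0, PC=0), enter IRQ1 at PC=0 (depth now 2)
Event 4 (EXEC): [IRQ1] PC=0: INC 4 -> ACC=4
Event 5 (EXEC): [IRQ1] PC=1: INC 4 -> ACC=8
Event 6 (EXEC): [IRQ1] PC=2: IRET -> resume IRQ0 at PC=0 (depth now 1)
Event 7 (EXEC): [IRQ0] PC=0: DEC 2 -> ACC=6
Event 8 (EXEC): [IRQ0] PC=1: INC 3 -> ACC=9
Event 9 (EXEC): [IRQ0] PC=2: IRET -> resume MAIN at PC=1 (depth now 0)
Event 10 (INT 0): INT 0 arrives: push (MAIN, PC=1), enter IRQ0 at PC=0 (depth now 1)
Event 11 (EXEC): [IRQ0] PC=0: DEC 2 -> ACC=7
Event 12 (EXEC): [IRQ0] PC=1: INC 3 -> ACC=10
Event 13 (EXEC): [IRQ0] PC=2: IRET -> resume MAIN at PC=1 (depth now 0)
Event 14 (EXEC): [MAIN] PC=1: DEC 2 -> ACC=8
Event 15 (EXEC): [MAIN] PC=2: INC 2 -> ACC=10
Event 16 (EXEC): [MAIN] PC=3: HALT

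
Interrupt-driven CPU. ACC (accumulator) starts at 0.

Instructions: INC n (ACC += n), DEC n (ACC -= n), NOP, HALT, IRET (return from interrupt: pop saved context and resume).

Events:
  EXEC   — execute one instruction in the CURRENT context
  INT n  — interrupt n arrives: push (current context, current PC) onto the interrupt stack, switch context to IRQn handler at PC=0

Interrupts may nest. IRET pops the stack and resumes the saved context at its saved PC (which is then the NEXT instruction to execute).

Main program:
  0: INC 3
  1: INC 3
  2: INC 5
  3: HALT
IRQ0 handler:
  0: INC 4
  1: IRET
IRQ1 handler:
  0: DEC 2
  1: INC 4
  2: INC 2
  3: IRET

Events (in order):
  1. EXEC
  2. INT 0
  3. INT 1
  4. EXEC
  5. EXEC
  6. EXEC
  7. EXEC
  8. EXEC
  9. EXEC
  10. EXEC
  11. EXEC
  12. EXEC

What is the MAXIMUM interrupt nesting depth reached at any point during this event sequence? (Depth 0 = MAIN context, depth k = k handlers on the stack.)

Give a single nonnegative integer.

Answer: 2

Derivation:
Event 1 (EXEC): [MAIN] PC=0: INC 3 -> ACC=3 [depth=0]
Event 2 (INT 0): INT 0 arrives: push (MAIN, PC=1), enter IRQ0 at PC=0 (depth now 1) [depth=1]
Event 3 (INT 1): INT 1 arrives: push (IRQ0, PC=0), enter IRQ1 at PC=0 (depth now 2) [depth=2]
Event 4 (EXEC): [IRQ1] PC=0: DEC 2 -> ACC=1 [depth=2]
Event 5 (EXEC): [IRQ1] PC=1: INC 4 -> ACC=5 [depth=2]
Event 6 (EXEC): [IRQ1] PC=2: INC 2 -> ACC=7 [depth=2]
Event 7 (EXEC): [IRQ1] PC=3: IRET -> resume IRQ0 at PC=0 (depth now 1) [depth=1]
Event 8 (EXEC): [IRQ0] PC=0: INC 4 -> ACC=11 [depth=1]
Event 9 (EXEC): [IRQ0] PC=1: IRET -> resume MAIN at PC=1 (depth now 0) [depth=0]
Event 10 (EXEC): [MAIN] PC=1: INC 3 -> ACC=14 [depth=0]
Event 11 (EXEC): [MAIN] PC=2: INC 5 -> ACC=19 [depth=0]
Event 12 (EXEC): [MAIN] PC=3: HALT [depth=0]
Max depth observed: 2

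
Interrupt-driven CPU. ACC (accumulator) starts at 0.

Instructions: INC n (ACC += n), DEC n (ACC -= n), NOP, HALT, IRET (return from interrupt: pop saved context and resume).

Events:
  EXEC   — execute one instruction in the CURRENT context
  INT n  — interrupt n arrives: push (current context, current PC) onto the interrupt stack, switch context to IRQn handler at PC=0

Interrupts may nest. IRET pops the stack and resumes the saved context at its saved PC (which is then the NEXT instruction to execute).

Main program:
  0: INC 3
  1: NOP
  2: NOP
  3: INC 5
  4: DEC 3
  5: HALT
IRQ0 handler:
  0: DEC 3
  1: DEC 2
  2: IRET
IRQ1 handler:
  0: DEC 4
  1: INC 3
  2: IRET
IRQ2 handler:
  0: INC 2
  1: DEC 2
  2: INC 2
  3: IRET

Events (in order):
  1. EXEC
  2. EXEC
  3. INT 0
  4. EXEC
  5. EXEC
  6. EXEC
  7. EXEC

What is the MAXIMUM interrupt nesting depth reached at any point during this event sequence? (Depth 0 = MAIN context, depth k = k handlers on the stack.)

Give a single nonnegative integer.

Event 1 (EXEC): [MAIN] PC=0: INC 3 -> ACC=3 [depth=0]
Event 2 (EXEC): [MAIN] PC=1: NOP [depth=0]
Event 3 (INT 0): INT 0 arrives: push (MAIN, PC=2), enter IRQ0 at PC=0 (depth now 1) [depth=1]
Event 4 (EXEC): [IRQ0] PC=0: DEC 3 -> ACC=0 [depth=1]
Event 5 (EXEC): [IRQ0] PC=1: DEC 2 -> ACC=-2 [depth=1]
Event 6 (EXEC): [IRQ0] PC=2: IRET -> resume MAIN at PC=2 (depth now 0) [depth=0]
Event 7 (EXEC): [MAIN] PC=2: NOP [depth=0]
Max depth observed: 1

Answer: 1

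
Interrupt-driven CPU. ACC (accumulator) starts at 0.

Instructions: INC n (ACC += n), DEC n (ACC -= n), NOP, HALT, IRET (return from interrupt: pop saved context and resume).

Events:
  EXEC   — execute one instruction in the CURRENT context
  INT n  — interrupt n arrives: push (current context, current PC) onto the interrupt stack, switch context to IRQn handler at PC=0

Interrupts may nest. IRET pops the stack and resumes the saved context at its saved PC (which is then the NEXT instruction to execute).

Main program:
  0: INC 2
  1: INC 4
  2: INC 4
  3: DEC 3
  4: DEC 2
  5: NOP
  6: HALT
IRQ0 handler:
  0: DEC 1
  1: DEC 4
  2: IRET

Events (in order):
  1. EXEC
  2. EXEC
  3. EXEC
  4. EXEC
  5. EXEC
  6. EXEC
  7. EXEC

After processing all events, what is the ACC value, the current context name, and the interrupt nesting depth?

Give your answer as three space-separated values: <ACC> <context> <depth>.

Event 1 (EXEC): [MAIN] PC=0: INC 2 -> ACC=2
Event 2 (EXEC): [MAIN] PC=1: INC 4 -> ACC=6
Event 3 (EXEC): [MAIN] PC=2: INC 4 -> ACC=10
Event 4 (EXEC): [MAIN] PC=3: DEC 3 -> ACC=7
Event 5 (EXEC): [MAIN] PC=4: DEC 2 -> ACC=5
Event 6 (EXEC): [MAIN] PC=5: NOP
Event 7 (EXEC): [MAIN] PC=6: HALT

Answer: 5 MAIN 0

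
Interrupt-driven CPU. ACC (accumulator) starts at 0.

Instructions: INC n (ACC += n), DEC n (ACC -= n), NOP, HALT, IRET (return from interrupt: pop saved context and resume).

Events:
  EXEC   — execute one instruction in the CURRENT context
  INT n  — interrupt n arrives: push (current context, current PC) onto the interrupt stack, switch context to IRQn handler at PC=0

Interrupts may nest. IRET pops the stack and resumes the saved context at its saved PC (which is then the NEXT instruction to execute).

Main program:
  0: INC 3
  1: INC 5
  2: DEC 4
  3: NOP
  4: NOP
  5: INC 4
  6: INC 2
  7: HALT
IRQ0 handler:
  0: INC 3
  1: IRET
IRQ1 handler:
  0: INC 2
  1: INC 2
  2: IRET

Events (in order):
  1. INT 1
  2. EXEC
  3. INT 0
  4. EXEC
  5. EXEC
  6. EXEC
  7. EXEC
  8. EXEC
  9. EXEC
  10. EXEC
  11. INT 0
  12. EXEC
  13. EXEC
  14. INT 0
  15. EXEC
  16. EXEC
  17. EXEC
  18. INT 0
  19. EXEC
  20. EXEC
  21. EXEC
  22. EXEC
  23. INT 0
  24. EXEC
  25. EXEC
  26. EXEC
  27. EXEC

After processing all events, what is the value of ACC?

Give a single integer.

Answer: 29

Derivation:
Event 1 (INT 1): INT 1 arrives: push (MAIN, PC=0), enter IRQ1 at PC=0 (depth now 1)
Event 2 (EXEC): [IRQ1] PC=0: INC 2 -> ACC=2
Event 3 (INT 0): INT 0 arrives: push (IRQ1, PC=1), enter IRQ0 at PC=0 (depth now 2)
Event 4 (EXEC): [IRQ0] PC=0: INC 3 -> ACC=5
Event 5 (EXEC): [IRQ0] PC=1: IRET -> resume IRQ1 at PC=1 (depth now 1)
Event 6 (EXEC): [IRQ1] PC=1: INC 2 -> ACC=7
Event 7 (EXEC): [IRQ1] PC=2: IRET -> resume MAIN at PC=0 (depth now 0)
Event 8 (EXEC): [MAIN] PC=0: INC 3 -> ACC=10
Event 9 (EXEC): [MAIN] PC=1: INC 5 -> ACC=15
Event 10 (EXEC): [MAIN] PC=2: DEC 4 -> ACC=11
Event 11 (INT 0): INT 0 arrives: push (MAIN, PC=3), enter IRQ0 at PC=0 (depth now 1)
Event 12 (EXEC): [IRQ0] PC=0: INC 3 -> ACC=14
Event 13 (EXEC): [IRQ0] PC=1: IRET -> resume MAIN at PC=3 (depth now 0)
Event 14 (INT 0): INT 0 arrives: push (MAIN, PC=3), enter IRQ0 at PC=0 (depth now 1)
Event 15 (EXEC): [IRQ0] PC=0: INC 3 -> ACC=17
Event 16 (EXEC): [IRQ0] PC=1: IRET -> resume MAIN at PC=3 (depth now 0)
Event 17 (EXEC): [MAIN] PC=3: NOP
Event 18 (INT 0): INT 0 arrives: push (MAIN, PC=4), enter IRQ0 at PC=0 (depth now 1)
Event 19 (EXEC): [IRQ0] PC=0: INC 3 -> ACC=20
Event 20 (EXEC): [IRQ0] PC=1: IRET -> resume MAIN at PC=4 (depth now 0)
Event 21 (EXEC): [MAIN] PC=4: NOP
Event 22 (EXEC): [MAIN] PC=5: INC 4 -> ACC=24
Event 23 (INT 0): INT 0 arrives: push (MAIN, PC=6), enter IRQ0 at PC=0 (depth now 1)
Event 24 (EXEC): [IRQ0] PC=0: INC 3 -> ACC=27
Event 25 (EXEC): [IRQ0] PC=1: IRET -> resume MAIN at PC=6 (depth now 0)
Event 26 (EXEC): [MAIN] PC=6: INC 2 -> ACC=29
Event 27 (EXEC): [MAIN] PC=7: HALT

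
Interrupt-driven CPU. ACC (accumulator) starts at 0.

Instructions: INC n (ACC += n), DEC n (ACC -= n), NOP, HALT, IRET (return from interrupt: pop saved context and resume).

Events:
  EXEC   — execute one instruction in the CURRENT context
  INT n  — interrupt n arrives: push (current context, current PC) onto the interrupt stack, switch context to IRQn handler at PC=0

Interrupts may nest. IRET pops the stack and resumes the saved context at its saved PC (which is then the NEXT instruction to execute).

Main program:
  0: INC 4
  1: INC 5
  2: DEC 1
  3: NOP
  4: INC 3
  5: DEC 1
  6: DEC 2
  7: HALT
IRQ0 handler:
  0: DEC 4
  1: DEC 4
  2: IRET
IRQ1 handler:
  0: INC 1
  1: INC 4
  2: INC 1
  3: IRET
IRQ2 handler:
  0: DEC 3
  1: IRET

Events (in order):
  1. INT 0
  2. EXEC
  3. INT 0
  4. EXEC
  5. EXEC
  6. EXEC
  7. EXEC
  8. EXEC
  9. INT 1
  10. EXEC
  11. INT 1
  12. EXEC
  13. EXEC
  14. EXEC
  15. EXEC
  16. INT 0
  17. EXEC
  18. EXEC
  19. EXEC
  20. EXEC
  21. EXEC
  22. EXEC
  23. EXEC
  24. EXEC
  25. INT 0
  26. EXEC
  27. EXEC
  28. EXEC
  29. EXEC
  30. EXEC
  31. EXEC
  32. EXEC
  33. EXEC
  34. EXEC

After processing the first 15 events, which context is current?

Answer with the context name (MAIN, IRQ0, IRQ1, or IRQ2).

Event 1 (INT 0): INT 0 arrives: push (MAIN, PC=0), enter IRQ0 at PC=0 (depth now 1)
Event 2 (EXEC): [IRQ0] PC=0: DEC 4 -> ACC=-4
Event 3 (INT 0): INT 0 arrives: push (IRQ0, PC=1), enter IRQ0 at PC=0 (depth now 2)
Event 4 (EXEC): [IRQ0] PC=0: DEC 4 -> ACC=-8
Event 5 (EXEC): [IRQ0] PC=1: DEC 4 -> ACC=-12
Event 6 (EXEC): [IRQ0] PC=2: IRET -> resume IRQ0 at PC=1 (depth now 1)
Event 7 (EXEC): [IRQ0] PC=1: DEC 4 -> ACC=-16
Event 8 (EXEC): [IRQ0] PC=2: IRET -> resume MAIN at PC=0 (depth now 0)
Event 9 (INT 1): INT 1 arrives: push (MAIN, PC=0), enter IRQ1 at PC=0 (depth now 1)
Event 10 (EXEC): [IRQ1] PC=0: INC 1 -> ACC=-15
Event 11 (INT 1): INT 1 arrives: push (IRQ1, PC=1), enter IRQ1 at PC=0 (depth now 2)
Event 12 (EXEC): [IRQ1] PC=0: INC 1 -> ACC=-14
Event 13 (EXEC): [IRQ1] PC=1: INC 4 -> ACC=-10
Event 14 (EXEC): [IRQ1] PC=2: INC 1 -> ACC=-9
Event 15 (EXEC): [IRQ1] PC=3: IRET -> resume IRQ1 at PC=1 (depth now 1)

Answer: IRQ1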